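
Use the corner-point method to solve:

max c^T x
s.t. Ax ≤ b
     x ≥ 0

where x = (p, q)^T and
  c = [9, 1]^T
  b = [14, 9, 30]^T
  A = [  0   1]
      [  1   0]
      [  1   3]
Each vertex is the intersection of two constraint boundaries that also satisfies all remaining constraints:
  p = 0 and q = 0 → (0, 0)
  p = 9 and q = 0 → (9, 0)
  p = 9 and p + 3q = 30 → (9, 7)
  p + 3q = 30 and p = 0 → (0, 10)

Evaluating z = 9p + q at each vertex:
  (0, 0): z = 0
  (9, 0): z = 81
  (9, 7): z = 88
  (0, 10): z = 10

The maximum is at (9, 7) with z = 88.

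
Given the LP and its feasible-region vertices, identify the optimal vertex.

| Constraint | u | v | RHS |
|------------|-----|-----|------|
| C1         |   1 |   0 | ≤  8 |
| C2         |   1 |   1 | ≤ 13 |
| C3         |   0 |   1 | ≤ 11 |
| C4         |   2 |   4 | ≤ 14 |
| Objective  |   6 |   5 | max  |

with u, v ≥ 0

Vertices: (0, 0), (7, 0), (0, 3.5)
(7, 0) with z = 42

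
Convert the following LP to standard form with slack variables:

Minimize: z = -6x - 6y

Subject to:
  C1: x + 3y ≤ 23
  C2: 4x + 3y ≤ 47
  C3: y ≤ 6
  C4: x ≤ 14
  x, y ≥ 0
min z = -6x - 6y

s.t.
  x + 3y + s1 = 23
  4x + 3y + s2 = 47
  y + s3 = 6
  x + s4 = 14
  x, y, s1, s2, s3, s4 ≥ 0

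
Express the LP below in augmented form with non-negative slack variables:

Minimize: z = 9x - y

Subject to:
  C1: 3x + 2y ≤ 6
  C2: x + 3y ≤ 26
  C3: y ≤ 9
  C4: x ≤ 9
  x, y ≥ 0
min z = 9x - y

s.t.
  3x + 2y + s1 = 6
  x + 3y + s2 = 26
  y + s3 = 9
  x + s4 = 9
  x, y, s1, s2, s3, s4 ≥ 0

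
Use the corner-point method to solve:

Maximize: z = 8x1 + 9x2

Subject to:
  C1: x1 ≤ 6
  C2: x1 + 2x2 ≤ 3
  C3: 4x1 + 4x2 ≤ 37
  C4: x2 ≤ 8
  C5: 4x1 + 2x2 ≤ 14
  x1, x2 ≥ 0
Each vertex is the intersection of two constraint boundaries that also satisfies all remaining constraints:
  x1 = 0 and x2 = 0 → (0, 0)
  x1 + 2x2 = 3 and x2 = 0 → (3, 0)
  x1 + 2x2 = 3 and x1 = 0 → (0, 1.5)

Evaluating z = 8x1 + 9x2 at each vertex:
  (0, 0): z = 0
  (3, 0): z = 24
  (0, 1.5): z = 13.5

The maximum is at (3, 0) with z = 24.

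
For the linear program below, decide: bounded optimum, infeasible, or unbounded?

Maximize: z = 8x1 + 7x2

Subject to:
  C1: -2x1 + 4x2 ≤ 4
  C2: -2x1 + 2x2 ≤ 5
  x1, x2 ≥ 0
Feasible point: (0, 0) satisfies every constraint, so the LP is feasible.
Direction d = (1, 0): for each constraint row a, a·d ≤ 0 —
  (-2)(1) + (4)(0) = -2 ≤ 0
  (-2)(1) + (2)(0) = -2 ≤ 0
and d ≥ 0, so (0, 0) + t·d stays feasible for every t ≥ 0. Along this ray z = 8x1 + 7x2 changes by 8 per unit t, so z → +∞.

Unbounded: there is a feasible ray along which z → +∞.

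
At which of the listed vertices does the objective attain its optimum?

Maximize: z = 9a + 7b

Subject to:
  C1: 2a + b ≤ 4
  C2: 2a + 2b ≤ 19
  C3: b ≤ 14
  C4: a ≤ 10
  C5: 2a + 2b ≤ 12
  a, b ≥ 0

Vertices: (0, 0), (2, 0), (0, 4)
Evaluating z = 9a + 7b at each vertex:
  (0, 0): z = 0
  (2, 0): z = 18
  (0, 4): z = 28

The largest value is z = 28, attained at (0, 4).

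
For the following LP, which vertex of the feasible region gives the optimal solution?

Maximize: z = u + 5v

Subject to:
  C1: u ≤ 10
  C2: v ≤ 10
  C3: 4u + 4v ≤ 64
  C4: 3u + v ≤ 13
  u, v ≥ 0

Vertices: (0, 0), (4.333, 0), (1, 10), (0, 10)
(1, 10) with z = 51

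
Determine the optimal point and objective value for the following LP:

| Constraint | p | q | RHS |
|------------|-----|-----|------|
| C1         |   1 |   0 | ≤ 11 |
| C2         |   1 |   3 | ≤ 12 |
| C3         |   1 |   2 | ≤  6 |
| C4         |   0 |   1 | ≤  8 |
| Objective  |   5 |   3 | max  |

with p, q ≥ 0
p = 6, q = 0, z = 30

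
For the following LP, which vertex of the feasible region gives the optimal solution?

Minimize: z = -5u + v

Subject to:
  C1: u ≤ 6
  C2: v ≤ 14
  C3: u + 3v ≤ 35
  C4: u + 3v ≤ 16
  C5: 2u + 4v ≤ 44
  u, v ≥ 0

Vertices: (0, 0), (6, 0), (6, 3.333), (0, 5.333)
(6, 0) with z = -30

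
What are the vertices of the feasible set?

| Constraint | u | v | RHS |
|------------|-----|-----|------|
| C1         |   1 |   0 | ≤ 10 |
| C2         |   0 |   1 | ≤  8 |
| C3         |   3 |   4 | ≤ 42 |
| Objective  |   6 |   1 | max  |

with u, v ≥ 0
Each vertex is the intersection of two constraint boundaries that also satisfies all remaining constraints:
  u = 0 and v = 0 → (0, 0)
  u = 10 and v = 0 → (10, 0)
  u = 10 and 3u + 4v = 42 → (10, 3)
  v = 8 and 3u + 4v = 42 → (3.333, 8)
  v = 8 and u = 0 → (0, 8)

Vertices: (0, 0), (10, 0), (10, 3), (3.333, 8), (0, 8)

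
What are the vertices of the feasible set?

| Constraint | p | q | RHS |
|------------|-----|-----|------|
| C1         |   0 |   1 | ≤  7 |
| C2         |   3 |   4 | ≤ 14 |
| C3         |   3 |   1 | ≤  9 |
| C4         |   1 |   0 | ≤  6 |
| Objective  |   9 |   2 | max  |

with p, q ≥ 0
Each vertex is the intersection of two constraint boundaries that also satisfies all remaining constraints:
  p = 0 and q = 0 → (0, 0)
  3p + q = 9 and q = 0 → (3, 0)
  3p + 4q = 14 and 3p + q = 9 → (2.444, 1.667)
  3p + 4q = 14 and p = 0 → (0, 3.5)

Vertices: (0, 0), (3, 0), (2.444, 1.667), (0, 3.5)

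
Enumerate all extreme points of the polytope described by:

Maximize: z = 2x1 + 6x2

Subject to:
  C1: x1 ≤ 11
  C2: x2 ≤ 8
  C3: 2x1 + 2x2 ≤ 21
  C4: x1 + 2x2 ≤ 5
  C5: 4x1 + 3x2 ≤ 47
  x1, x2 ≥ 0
Each vertex is the intersection of two constraint boundaries that also satisfies all remaining constraints:
  x1 = 0 and x2 = 0 → (0, 0)
  x1 + 2x2 = 5 and x2 = 0 → (5, 0)
  x1 + 2x2 = 5 and x1 = 0 → (0, 2.5)

Vertices: (0, 0), (5, 0), (0, 2.5)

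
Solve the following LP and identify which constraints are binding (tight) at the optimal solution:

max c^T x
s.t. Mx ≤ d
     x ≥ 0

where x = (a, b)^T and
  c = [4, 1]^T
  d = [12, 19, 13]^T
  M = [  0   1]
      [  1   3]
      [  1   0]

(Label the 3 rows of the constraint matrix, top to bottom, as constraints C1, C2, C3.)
Optimal: a = 13, b = 2
Slack at optimum:
  C1: slack = 10
  C2: slack = 0 (binding)
  C3: slack = 0 (binding)
  a ≥ 0: a = 13
  b ≥ 0: b = 2
Binding constraints: C2, C3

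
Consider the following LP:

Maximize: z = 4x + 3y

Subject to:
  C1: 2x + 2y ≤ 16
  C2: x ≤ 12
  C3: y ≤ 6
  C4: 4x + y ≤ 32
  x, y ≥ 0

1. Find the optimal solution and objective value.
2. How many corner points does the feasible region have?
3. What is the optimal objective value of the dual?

1. x = 8, y = 0, z = 32
2. 4
3. 32 (by strong duality, equal to the primal optimum)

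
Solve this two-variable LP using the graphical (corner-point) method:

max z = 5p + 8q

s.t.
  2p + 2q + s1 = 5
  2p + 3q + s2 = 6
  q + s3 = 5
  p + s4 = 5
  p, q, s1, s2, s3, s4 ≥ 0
Each vertex is the intersection of two constraint boundaries that also satisfies all remaining constraints:
  p = 0 and q = 0 → (0, 0)
  2p + 2q = 5 and q = 0 → (2.5, 0)
  2p + 2q = 5 and 2p + 3q = 6 → (1.5, 1)
  2p + 3q = 6 and p = 0 → (0, 2)

Evaluating z = 5p + 8q at each vertex:
  (0, 0): z = 0
  (2.5, 0): z = 12.5
  (1.5, 1): z = 15.5
  (0, 2): z = 16

The maximum is at (0, 2) with z = 16.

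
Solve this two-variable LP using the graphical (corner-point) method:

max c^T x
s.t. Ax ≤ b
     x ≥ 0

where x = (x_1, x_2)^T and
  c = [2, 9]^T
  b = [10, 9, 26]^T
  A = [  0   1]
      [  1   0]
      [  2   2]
Each vertex is the intersection of two constraint boundaries that also satisfies all remaining constraints:
  x_1 = 0 and x_2 = 0 → (0, 0)
  x_1 = 9 and x_2 = 0 → (9, 0)
  x_1 = 9 and 2x_1 + 2x_2 = 26 → (9, 4)
  x_2 = 10 and 2x_1 + 2x_2 = 26 → (3, 10)
  x_2 = 10 and x_1 = 0 → (0, 10)

Evaluating z = 2x_1 + 9x_2 at each vertex:
  (0, 0): z = 0
  (9, 0): z = 18
  (9, 4): z = 54
  (3, 10): z = 96
  (0, 10): z = 90

The maximum is at (3, 10) with z = 96.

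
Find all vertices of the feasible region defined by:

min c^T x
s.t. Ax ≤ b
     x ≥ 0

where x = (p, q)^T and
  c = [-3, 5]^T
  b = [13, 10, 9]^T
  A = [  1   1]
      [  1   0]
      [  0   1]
Each vertex is the intersection of two constraint boundaries that also satisfies all remaining constraints:
  p = 0 and q = 0 → (0, 0)
  p = 10 and q = 0 → (10, 0)
  p + q = 13 and p = 10 → (10, 3)
  p + q = 13 and q = 9 → (4, 9)
  q = 9 and p = 0 → (0, 9)

Vertices: (0, 0), (10, 0), (10, 3), (4, 9), (0, 9)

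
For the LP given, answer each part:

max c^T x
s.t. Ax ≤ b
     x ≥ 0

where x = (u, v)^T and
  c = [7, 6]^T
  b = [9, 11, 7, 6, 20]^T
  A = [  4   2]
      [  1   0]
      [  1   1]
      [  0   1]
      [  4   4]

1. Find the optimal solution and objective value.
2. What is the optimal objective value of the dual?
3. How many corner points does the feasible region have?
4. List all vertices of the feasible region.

1. u = 0, v = 4.5, z = 27
2. 27 (by strong duality, equal to the primal optimum)
3. 3
4. (0, 0), (2.25, 0), (0, 4.5)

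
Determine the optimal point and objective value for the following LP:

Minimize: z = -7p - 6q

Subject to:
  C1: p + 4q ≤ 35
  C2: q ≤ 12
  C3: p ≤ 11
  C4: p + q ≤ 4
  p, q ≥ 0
Each vertex is the intersection of two constraint boundaries that also satisfies all remaining constraints:
  p = 0 and q = 0 → (0, 0)
  p + q = 4 and q = 0 → (4, 0)
  p + q = 4 and p = 0 → (0, 4)

Evaluating z = -7p - 6q at each vertex:
  (0, 0): z = 0
  (4, 0): z = -28
  (0, 4): z = -24

The minimum is at (4, 0) with z = -28.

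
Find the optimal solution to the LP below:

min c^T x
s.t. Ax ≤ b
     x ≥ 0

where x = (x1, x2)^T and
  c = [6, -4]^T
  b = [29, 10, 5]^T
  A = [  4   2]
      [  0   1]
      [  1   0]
x1 = 0, x2 = 10, z = -40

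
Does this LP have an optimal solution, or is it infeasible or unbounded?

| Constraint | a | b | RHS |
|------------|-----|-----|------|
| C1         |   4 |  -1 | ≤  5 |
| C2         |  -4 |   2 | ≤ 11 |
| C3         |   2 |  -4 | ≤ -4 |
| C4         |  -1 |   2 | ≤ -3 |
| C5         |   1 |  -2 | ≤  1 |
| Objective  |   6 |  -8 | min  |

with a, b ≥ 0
C5 requires a - 2b ≤ 1, while C4 (-a + 2b ≤ -3) is equivalent to a - 2b ≥ 3. Together they would need 3 ≤ a - 2b ≤ 1, which is impossible since 3 > 1. No point satisfies all constraints.

Infeasible: no point satisfies all constraints simultaneously.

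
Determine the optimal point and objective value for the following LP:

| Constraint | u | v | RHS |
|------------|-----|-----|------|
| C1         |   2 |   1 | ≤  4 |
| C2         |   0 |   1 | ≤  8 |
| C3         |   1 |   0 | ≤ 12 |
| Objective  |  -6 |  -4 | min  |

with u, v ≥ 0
Each vertex is the intersection of two constraint boundaries that also satisfies all remaining constraints:
  u = 0 and v = 0 → (0, 0)
  2u + v = 4 and v = 0 → (2, 0)
  2u + v = 4 and u = 0 → (0, 4)

Evaluating z = -6u - 4v at each vertex:
  (0, 0): z = 0
  (2, 0): z = -12
  (0, 4): z = -16

The minimum is at (0, 4) with z = -16.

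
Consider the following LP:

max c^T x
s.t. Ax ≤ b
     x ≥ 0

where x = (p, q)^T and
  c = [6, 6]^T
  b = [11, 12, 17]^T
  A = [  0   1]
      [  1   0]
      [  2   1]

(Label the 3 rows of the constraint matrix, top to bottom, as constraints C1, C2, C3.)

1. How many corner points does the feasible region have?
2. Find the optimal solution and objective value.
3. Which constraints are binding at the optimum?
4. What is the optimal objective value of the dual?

1. 4
2. p = 3, q = 11, z = 84
3. C1, C3
4. 84 (by strong duality, equal to the primal optimum)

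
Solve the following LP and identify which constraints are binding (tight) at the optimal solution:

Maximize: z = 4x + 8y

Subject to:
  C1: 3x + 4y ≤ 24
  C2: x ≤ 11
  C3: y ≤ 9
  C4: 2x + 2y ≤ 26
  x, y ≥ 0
Optimal: x = 0, y = 6
Slack at optimum:
  C1: slack = 0 (binding)
  C2: slack = 11
  C3: slack = 3
  C4: slack = 14
  x ≥ 0: x = 0 (binding)
  y ≥ 0: y = 6
Binding constraints: C1, x ≥ 0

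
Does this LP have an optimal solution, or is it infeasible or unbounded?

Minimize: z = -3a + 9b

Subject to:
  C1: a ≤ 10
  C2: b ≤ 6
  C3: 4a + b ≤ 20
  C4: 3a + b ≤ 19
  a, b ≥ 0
The point (5, 0) satisfies every constraint, so the LP is feasible; the constraints give a ≤ 10 and b ≤ 6, which with a, b ≥ 0 keep the feasible region inside a bounded box. A feasible, bounded LP attains a finite optimum at a vertex.

Feasible with finite optimum z* = -15 at (5, 0).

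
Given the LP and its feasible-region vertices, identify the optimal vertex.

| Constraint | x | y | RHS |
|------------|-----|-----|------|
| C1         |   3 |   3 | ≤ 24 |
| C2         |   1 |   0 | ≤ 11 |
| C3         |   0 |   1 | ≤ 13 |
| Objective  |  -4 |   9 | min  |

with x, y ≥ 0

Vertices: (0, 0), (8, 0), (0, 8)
Evaluating z = -4x + 9y at each vertex:
  (0, 0): z = 0
  (8, 0): z = -32
  (0, 8): z = 72

The smallest value is z = -32, attained at (8, 0).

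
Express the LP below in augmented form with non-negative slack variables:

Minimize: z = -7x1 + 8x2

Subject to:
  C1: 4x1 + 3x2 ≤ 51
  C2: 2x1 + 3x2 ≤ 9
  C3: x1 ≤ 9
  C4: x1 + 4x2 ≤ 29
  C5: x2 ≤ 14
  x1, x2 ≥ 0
min z = -7x1 + 8x2

s.t.
  4x1 + 3x2 + s1 = 51
  2x1 + 3x2 + s2 = 9
  x1 + s3 = 9
  x1 + 4x2 + s4 = 29
  x2 + s5 = 14
  x1, x2, s1, s2, s3, s4, s5 ≥ 0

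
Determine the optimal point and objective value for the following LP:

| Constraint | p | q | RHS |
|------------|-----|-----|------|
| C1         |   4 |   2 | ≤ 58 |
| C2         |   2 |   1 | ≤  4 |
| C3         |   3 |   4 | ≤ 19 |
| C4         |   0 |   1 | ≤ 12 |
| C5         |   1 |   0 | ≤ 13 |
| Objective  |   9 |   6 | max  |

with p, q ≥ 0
p = 0, q = 4, z = 24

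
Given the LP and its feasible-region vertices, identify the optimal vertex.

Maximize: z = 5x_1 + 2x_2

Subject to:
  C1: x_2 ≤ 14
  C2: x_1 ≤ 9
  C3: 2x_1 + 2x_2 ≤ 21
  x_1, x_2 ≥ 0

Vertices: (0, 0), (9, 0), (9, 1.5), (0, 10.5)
Evaluating z = 5x_1 + 2x_2 at each vertex:
  (0, 0): z = 0
  (9, 0): z = 45
  (9, 1.5): z = 48
  (0, 10.5): z = 21

The largest value is z = 48, attained at (9, 1.5).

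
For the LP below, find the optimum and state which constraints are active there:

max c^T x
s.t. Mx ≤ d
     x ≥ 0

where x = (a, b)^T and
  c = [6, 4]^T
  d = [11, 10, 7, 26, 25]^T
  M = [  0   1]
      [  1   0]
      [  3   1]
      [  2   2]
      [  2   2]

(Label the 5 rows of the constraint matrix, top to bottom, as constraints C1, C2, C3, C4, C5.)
Optimal: a = 0, b = 7
Binding: C3, a ≥ 0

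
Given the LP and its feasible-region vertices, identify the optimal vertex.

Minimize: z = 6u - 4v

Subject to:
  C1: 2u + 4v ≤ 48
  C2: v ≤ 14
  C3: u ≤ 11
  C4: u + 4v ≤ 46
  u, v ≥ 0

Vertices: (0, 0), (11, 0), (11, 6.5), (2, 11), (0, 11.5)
Evaluating z = 6u - 4v at each vertex:
  (0, 0): z = 0
  (11, 0): z = 66
  (11, 6.5): z = 40
  (2, 11): z = -32
  (0, 11.5): z = -46

The smallest value is z = -46, attained at (0, 11.5).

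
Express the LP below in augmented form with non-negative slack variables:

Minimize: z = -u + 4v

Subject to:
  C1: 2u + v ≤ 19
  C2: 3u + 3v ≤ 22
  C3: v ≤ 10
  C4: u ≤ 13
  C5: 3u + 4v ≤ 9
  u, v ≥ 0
min z = -u + 4v

s.t.
  2u + v + s1 = 19
  3u + 3v + s2 = 22
  v + s3 = 10
  u + s4 = 13
  3u + 4v + s5 = 9
  u, v, s1, s2, s3, s4, s5 ≥ 0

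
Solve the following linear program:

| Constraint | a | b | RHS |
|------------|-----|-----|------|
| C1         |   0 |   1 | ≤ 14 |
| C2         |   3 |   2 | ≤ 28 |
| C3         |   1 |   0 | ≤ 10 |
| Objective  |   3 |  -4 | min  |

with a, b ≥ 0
Each vertex is the intersection of two constraint boundaries that also satisfies all remaining constraints:
  a = 0 and b = 0 → (0, 0)
  3a + 2b = 28 and b = 0 → (9.333, 0)
  b = 14 and 3a + 2b = 28 → (0, 14)

Evaluating z = 3a - 4b at each vertex:
  (0, 0): z = 0
  (9.333, 0): z = 28
  (0, 14): z = -56

The minimum is at (0, 14) with z = -56.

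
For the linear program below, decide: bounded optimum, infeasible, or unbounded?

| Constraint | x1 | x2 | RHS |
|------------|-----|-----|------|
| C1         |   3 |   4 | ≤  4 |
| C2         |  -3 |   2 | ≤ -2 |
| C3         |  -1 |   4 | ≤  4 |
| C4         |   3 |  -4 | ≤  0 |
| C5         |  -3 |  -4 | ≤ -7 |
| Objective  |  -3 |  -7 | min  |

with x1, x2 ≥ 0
C1 requires 3x1 + 4x2 ≤ 4, while C5 (-3x1 - 4x2 ≤ -7) is equivalent to 3x1 + 4x2 ≥ 7. Together they would need 7 ≤ 3x1 + 4x2 ≤ 4, which is impossible since 7 > 4. No point satisfies all constraints.

The feasible region is empty; the LP is infeasible.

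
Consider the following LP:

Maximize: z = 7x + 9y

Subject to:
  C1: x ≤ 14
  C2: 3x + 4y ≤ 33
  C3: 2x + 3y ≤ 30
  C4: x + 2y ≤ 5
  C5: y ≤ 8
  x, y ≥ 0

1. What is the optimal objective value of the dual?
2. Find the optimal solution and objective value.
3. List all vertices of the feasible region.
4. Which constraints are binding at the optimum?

1. 35 (by strong duality, equal to the primal optimum)
2. x = 5, y = 0, z = 35
3. (0, 0), (5, 0), (0, 2.5)
4. C4, y ≥ 0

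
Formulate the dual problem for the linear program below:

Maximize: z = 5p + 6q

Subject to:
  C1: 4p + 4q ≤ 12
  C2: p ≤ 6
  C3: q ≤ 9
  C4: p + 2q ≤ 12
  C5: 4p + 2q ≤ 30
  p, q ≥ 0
Minimize: z = 12y1 + 6y2 + 9y3 + 12y4 + 30y5

Subject to:
  C1: -4y1 - y2 - y4 - 4y5 ≤ -5
  C2: -4y1 - y3 - 2y4 - 2y5 ≤ -6
  y1, y2, y3, y4, y5 ≥ 0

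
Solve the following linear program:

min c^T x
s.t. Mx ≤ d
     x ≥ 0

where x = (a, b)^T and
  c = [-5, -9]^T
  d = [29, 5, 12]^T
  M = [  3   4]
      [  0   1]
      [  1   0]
Each vertex is the intersection of two constraint boundaries that also satisfies all remaining constraints:
  a = 0 and b = 0 → (0, 0)
  3a + 4b = 29 and b = 0 → (9.667, 0)
  3a + 4b = 29 and b = 5 → (3, 5)
  b = 5 and a = 0 → (0, 5)

Evaluating z = -5a - 9b at each vertex:
  (0, 0): z = 0
  (9.667, 0): z = -48.33
  (3, 5): z = -60
  (0, 5): z = -45

The minimum is at (3, 5) with z = -60.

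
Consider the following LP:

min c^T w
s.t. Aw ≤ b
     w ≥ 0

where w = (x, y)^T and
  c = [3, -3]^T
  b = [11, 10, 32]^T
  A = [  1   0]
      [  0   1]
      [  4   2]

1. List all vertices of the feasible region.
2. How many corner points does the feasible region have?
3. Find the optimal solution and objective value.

1. (0, 0), (8, 0), (3, 10), (0, 10)
2. 4
3. x = 0, y = 10, z = -30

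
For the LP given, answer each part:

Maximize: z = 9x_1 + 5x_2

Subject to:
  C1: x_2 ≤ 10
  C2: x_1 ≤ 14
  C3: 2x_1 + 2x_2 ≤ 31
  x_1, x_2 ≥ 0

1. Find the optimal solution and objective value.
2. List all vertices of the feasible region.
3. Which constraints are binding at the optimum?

1. x_1 = 14, x_2 = 1.5, z = 133.5
2. (0, 0), (14, 0), (14, 1.5), (5.5, 10), (0, 10)
3. C2, C3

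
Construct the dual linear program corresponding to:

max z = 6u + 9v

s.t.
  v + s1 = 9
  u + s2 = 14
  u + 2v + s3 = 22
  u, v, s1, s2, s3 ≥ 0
Minimize: z = 9y1 + 14y2 + 22y3

Subject to:
  C1: -y2 - y3 ≤ -6
  C2: -y1 - 2y3 ≤ -9
  y1, y2, y3 ≥ 0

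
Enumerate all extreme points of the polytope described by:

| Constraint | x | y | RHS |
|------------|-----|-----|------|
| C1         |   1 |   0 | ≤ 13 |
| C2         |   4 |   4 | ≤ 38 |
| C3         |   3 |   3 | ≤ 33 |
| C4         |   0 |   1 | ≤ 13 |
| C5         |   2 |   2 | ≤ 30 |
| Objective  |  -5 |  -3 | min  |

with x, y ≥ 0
Each vertex is the intersection of two constraint boundaries that also satisfies all remaining constraints:
  x = 0 and y = 0 → (0, 0)
  4x + 4y = 38 and y = 0 → (9.5, 0)
  4x + 4y = 38 and x = 0 → (0, 9.5)

Vertices: (0, 0), (9.5, 0), (0, 9.5)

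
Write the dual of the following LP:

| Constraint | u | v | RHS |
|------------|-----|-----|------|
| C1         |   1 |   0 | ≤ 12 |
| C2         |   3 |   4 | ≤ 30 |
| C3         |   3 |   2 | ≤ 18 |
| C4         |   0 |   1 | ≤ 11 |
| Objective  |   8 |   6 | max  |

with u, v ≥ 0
Minimize: z = 12y1 + 30y2 + 18y3 + 11y4

Subject to:
  C1: -y1 - 3y2 - 3y3 ≤ -8
  C2: -4y2 - 2y3 - y4 ≤ -6
  y1, y2, y3, y4 ≥ 0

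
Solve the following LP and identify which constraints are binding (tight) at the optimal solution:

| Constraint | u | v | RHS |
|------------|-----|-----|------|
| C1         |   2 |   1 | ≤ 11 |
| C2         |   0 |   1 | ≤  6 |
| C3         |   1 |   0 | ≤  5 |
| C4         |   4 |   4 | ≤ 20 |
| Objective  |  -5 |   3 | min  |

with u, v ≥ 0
Optimal: u = 5, v = 0
Slack at optimum:
  C1: slack = 1
  C2: slack = 6
  C3: slack = 0 (binding)
  C4: slack = 0 (binding)
  u ≥ 0: u = 5
  v ≥ 0: v = 0 (binding)
Binding constraints: C3, C4, v ≥ 0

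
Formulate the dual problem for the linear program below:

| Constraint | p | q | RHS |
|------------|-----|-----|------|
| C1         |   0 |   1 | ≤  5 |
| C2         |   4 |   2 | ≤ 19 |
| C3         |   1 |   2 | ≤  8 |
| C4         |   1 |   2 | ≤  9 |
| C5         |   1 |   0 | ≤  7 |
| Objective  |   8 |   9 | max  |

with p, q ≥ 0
Minimize: z = 5y1 + 19y2 + 8y3 + 9y4 + 7y5

Subject to:
  C1: -4y2 - y3 - y4 - y5 ≤ -8
  C2: -y1 - 2y2 - 2y3 - 2y4 ≤ -9
  y1, y2, y3, y4, y5 ≥ 0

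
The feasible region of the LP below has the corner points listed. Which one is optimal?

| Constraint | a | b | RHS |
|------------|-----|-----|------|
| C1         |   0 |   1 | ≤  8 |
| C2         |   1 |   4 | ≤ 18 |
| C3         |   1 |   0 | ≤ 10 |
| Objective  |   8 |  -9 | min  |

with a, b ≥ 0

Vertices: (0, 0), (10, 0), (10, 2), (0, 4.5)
(0, 4.5) with z = -40.5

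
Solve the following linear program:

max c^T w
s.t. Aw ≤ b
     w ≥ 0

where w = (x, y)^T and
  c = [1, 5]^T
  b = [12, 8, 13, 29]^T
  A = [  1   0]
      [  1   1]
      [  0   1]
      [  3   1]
Each vertex is the intersection of two constraint boundaries that also satisfies all remaining constraints:
  x = 0 and y = 0 → (0, 0)
  x + y = 8 and y = 0 → (8, 0)
  x + y = 8 and x = 0 → (0, 8)

Evaluating z = x + 5y at each vertex:
  (0, 0): z = 0
  (8, 0): z = 8
  (0, 8): z = 40

The maximum is at (0, 8) with z = 40.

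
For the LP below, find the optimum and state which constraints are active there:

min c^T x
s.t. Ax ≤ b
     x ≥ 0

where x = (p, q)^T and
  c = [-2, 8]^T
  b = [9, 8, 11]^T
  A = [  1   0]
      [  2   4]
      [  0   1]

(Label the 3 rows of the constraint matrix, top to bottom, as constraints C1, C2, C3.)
Optimal: p = 4, q = 0
Binding: C2, q ≥ 0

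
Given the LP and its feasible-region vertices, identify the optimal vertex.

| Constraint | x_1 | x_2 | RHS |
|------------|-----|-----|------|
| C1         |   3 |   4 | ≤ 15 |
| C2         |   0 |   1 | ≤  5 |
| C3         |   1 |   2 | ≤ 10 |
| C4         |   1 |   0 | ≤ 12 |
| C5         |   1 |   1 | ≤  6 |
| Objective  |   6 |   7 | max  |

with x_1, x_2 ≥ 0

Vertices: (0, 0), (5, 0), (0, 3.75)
Evaluating z = 6x_1 + 7x_2 at each vertex:
  (0, 0): z = 0
  (5, 0): z = 30
  (0, 3.75): z = 26.25

The largest value is z = 30, attained at (5, 0).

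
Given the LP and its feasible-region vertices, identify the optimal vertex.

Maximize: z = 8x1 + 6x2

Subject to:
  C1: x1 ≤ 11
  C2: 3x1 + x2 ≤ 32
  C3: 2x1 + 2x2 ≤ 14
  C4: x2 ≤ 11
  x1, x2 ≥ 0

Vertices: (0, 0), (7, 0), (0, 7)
(7, 0) with z = 56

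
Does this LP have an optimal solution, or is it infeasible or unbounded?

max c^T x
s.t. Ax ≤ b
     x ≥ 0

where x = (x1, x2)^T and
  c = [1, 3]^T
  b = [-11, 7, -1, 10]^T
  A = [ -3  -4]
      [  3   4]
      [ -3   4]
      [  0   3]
One constraint requires 3x1 + 4x2 ≤ 7, while the constraint -3x1 - 4x2 ≤ -11 is equivalent to 3x1 + 4x2 ≥ 11. Together they would need 11 ≤ 3x1 + 4x2 ≤ 7, which is impossible since 11 > 7. No point satisfies all constraints.

The feasible region is empty; the LP is infeasible.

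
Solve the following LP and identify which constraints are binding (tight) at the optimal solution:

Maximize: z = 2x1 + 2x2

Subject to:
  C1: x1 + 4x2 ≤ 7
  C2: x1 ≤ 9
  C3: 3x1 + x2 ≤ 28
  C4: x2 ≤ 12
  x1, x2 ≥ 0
Optimal: x1 = 7, x2 = 0
Slack at optimum:
  C1: slack = 0 (binding)
  C2: slack = 2
  C3: slack = 7
  C4: slack = 12
  x1 ≥ 0: x1 = 7
  x2 ≥ 0: x2 = 0 (binding)
Binding constraints: C1, x2 ≥ 0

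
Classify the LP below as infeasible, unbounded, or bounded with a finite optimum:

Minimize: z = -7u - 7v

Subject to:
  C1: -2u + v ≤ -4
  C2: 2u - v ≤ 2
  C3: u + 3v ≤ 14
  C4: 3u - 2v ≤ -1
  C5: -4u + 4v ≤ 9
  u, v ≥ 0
C2 requires 2u - v ≤ 2, while C1 (-2u + v ≤ -4) is equivalent to 2u - v ≥ 4. Together they would need 4 ≤ 2u - v ≤ 2, which is impossible since 4 > 2. No point satisfies all constraints.

Infeasible: no point satisfies all constraints simultaneously.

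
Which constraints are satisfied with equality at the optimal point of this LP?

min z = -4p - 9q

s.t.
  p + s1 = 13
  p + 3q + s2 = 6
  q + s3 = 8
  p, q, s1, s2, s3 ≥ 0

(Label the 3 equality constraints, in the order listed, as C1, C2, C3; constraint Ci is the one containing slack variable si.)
Optimal: p = 6, q = 0
Binding: C2, q ≥ 0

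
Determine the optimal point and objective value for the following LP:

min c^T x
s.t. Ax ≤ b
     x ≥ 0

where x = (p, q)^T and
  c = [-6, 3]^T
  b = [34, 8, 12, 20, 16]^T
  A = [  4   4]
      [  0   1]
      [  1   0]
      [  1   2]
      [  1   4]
Each vertex is the intersection of two constraint boundaries that also satisfies all remaining constraints:
  p = 0 and q = 0 → (0, 0)
  4p + 4q = 34 and q = 0 → (8.5, 0)
  4p + 4q = 34 and p + 4q = 16 → (6, 2.5)
  p + 4q = 16 and p = 0 → (0, 4)

Evaluating z = -6p + 3q at each vertex:
  (0, 0): z = 0
  (8.5, 0): z = -51
  (6, 2.5): z = -28.5
  (0, 4): z = 12

The minimum is at (8.5, 0) with z = -51.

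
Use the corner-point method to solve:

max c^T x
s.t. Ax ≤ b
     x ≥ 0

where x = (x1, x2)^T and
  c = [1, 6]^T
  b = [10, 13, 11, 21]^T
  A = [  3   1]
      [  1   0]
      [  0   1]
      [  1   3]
Each vertex is the intersection of two constraint boundaries that also satisfies all remaining constraints:
  x1 = 0 and x2 = 0 → (0, 0)
  3x1 + x2 = 10 and x2 = 0 → (3.333, 0)
  3x1 + x2 = 10 and x1 + 3x2 = 21 → (1.125, 6.625)
  x1 + 3x2 = 21 and x1 = 0 → (0, 7)

Evaluating z = x1 + 6x2 at each vertex:
  (0, 0): z = 0
  (3.333, 0): z = 3.333
  (1.125, 6.625): z = 40.88
  (0, 7): z = 42

The maximum is at (0, 7) with z = 42.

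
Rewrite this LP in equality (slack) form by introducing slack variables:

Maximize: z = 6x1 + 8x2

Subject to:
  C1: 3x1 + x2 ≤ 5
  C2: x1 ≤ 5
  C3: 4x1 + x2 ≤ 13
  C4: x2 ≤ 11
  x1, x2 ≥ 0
max z = 6x1 + 8x2

s.t.
  3x1 + x2 + s1 = 5
  x1 + s2 = 5
  4x1 + x2 + s3 = 13
  x2 + s4 = 11
  x1, x2, s1, s2, s3, s4 ≥ 0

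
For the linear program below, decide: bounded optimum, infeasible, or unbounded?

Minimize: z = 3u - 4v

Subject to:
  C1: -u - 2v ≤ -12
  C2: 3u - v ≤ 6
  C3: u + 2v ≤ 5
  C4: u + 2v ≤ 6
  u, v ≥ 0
C3 requires u + 2v ≤ 5, while C1 (-u - 2v ≤ -12) is equivalent to u + 2v ≥ 12. Together they would need 12 ≤ u + 2v ≤ 5, which is impossible since 12 > 5. No point satisfies all constraints.

Infeasible — the constraint set is empty.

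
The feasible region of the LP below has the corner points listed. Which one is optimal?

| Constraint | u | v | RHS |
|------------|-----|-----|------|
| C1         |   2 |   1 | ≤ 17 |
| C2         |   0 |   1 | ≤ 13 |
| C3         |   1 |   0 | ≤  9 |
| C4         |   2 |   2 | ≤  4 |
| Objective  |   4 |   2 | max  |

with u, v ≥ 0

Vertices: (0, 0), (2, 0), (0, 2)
Evaluating z = 4u + 2v at each vertex:
  (0, 0): z = 0
  (2, 0): z = 8
  (0, 2): z = 4

The largest value is z = 8, attained at (2, 0).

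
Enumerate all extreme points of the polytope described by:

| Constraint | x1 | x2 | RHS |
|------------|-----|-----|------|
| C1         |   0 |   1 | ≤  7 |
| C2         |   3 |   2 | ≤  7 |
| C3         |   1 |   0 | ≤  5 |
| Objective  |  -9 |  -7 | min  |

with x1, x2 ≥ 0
Each vertex is the intersection of two constraint boundaries that also satisfies all remaining constraints:
  x1 = 0 and x2 = 0 → (0, 0)
  3x1 + 2x2 = 7 and x2 = 0 → (2.333, 0)
  3x1 + 2x2 = 7 and x1 = 0 → (0, 3.5)

Vertices: (0, 0), (2.333, 0), (0, 3.5)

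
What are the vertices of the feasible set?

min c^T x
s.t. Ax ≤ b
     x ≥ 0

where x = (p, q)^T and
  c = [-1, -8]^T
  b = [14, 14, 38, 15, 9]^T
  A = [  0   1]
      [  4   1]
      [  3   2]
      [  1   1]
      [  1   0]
Each vertex is the intersection of two constraint boundaries that also satisfies all remaining constraints:
  p = 0 and q = 0 → (0, 0)
  4p + q = 14 and q = 0 → (3.5, 0)
  q = 14 and 4p + q = 14 → (0, 14)

Vertices: (0, 0), (3.5, 0), (0, 14)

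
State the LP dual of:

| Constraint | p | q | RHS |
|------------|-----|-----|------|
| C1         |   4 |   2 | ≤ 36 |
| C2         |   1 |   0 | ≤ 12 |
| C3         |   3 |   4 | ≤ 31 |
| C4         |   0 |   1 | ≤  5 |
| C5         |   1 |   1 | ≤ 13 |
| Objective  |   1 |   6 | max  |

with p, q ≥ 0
Minimize: z = 36y1 + 12y2 + 31y3 + 5y4 + 13y5

Subject to:
  C1: -4y1 - y2 - 3y3 - y5 ≤ -1
  C2: -2y1 - 4y3 - y4 - y5 ≤ -6
  y1, y2, y3, y4, y5 ≥ 0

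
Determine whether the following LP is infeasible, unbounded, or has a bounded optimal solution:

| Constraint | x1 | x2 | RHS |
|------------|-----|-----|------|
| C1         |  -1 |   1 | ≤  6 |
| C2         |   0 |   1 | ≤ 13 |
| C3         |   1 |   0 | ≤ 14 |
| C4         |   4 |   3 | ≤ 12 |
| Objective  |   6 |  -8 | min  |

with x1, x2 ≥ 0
The point (0, 4) satisfies every constraint, so the LP is feasible; the constraints give x1 ≤ 14 and x2 ≤ 13, which with x1, x2 ≥ 0 keep the feasible region inside a bounded box. A feasible, bounded LP attains a finite optimum at a vertex.

Bounded optimum: z* = -32 at (0, 4).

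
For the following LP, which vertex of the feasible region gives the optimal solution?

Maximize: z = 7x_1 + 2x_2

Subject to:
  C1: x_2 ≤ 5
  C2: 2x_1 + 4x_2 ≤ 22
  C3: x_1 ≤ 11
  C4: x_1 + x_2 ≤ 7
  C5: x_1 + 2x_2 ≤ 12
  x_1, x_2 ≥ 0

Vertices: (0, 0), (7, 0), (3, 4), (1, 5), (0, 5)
Evaluating z = 7x_1 + 2x_2 at each vertex:
  (0, 0): z = 0
  (7, 0): z = 49
  (3, 4): z = 29
  (1, 5): z = 17
  (0, 5): z = 10

The largest value is z = 49, attained at (7, 0).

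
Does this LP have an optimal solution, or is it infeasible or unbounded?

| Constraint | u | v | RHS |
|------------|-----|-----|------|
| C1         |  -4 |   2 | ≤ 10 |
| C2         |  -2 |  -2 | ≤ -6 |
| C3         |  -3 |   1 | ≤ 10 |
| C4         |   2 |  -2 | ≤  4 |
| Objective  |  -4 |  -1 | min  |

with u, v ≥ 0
Feasible point: (0, 3) satisfies every constraint, so the LP is feasible.
Direction d = (1, 1): for each constraint row a, a·d ≤ 0 —
  (-4)(1) + (2)(1) = -2 ≤ 0
  (-2)(1) + (-2)(1) = -4 ≤ 0
  (-3)(1) + (1)(1) = -2 ≤ 0
  (2)(1) + (-2)(1) = 0 ≤ 0
and d ≥ 0, so (0, 3) + t·d stays feasible for every t ≥ 0. Along this ray z = -4u - v changes by -5 per unit t, so z → −∞.

Unbounded: there is a feasible ray along which z → −∞.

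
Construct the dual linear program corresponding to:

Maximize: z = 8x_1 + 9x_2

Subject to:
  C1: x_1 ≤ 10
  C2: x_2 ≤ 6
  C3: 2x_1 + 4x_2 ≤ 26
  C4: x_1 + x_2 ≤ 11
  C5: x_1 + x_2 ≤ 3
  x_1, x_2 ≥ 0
Minimize: z = 10y1 + 6y2 + 26y3 + 11y4 + 3y5

Subject to:
  C1: -y1 - 2y3 - y4 - y5 ≤ -8
  C2: -y2 - 4y3 - y4 - y5 ≤ -9
  y1, y2, y3, y4, y5 ≥ 0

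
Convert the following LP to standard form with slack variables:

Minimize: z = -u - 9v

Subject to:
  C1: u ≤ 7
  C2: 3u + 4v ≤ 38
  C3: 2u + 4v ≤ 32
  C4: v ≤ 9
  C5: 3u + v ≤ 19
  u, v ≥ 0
min z = -u - 9v

s.t.
  u + s1 = 7
  3u + 4v + s2 = 38
  2u + 4v + s3 = 32
  v + s4 = 9
  3u + v + s5 = 19
  u, v, s1, s2, s3, s4, s5 ≥ 0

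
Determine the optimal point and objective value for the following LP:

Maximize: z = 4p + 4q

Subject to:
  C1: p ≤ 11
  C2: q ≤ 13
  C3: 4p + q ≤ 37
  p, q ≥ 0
Each vertex is the intersection of two constraint boundaries that also satisfies all remaining constraints:
  p = 0 and q = 0 → (0, 0)
  4p + q = 37 and q = 0 → (9.25, 0)
  q = 13 and 4p + q = 37 → (6, 13)
  q = 13 and p = 0 → (0, 13)

Evaluating z = 4p + 4q at each vertex:
  (0, 0): z = 0
  (9.25, 0): z = 37
  (6, 13): z = 76
  (0, 13): z = 52

The maximum is at (6, 13) with z = 76.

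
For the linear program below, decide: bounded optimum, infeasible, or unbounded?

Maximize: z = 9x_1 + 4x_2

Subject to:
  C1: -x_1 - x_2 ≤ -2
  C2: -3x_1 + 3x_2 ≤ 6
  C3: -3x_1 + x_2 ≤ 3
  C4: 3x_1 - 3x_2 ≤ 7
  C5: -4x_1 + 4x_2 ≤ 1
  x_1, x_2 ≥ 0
Feasible point: (1, 1) satisfies every constraint, so the LP is feasible.
Direction d = (1, 1): for each constraint row a, a·d ≤ 0 —
  (-1)(1) + (-1)(1) = -2 ≤ 0
  (-3)(1) + (3)(1) = 0 ≤ 0
  (-3)(1) + (1)(1) = -2 ≤ 0
  (3)(1) + (-3)(1) = 0 ≤ 0
  (-4)(1) + (4)(1) = 0 ≤ 0
and d ≥ 0, so (1, 1) + t·d stays feasible for every t ≥ 0. Along this ray z = 9x_1 + 4x_2 changes by 13 per unit t, so z → +∞.

The LP is unbounded; z can be made arbitrarily large.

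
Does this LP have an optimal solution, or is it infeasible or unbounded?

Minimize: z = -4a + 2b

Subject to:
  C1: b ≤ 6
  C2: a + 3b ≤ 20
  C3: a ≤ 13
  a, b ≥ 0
The point (13, 0) satisfies every constraint, so the LP is feasible; the constraints give a ≤ 13 and b ≤ 6, which with a, b ≥ 0 keep the feasible region inside a bounded box. A feasible, bounded LP attains a finite optimum at a vertex.

Bounded optimum: z* = -52 at (13, 0).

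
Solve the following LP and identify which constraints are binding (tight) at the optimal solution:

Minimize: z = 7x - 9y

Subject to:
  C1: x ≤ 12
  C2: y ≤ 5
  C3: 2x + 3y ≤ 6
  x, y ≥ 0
Optimal: x = 0, y = 2
Binding: C3, x ≥ 0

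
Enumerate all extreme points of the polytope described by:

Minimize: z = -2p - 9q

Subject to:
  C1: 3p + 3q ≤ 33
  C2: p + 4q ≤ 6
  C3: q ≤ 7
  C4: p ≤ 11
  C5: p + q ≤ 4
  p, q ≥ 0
Each vertex is the intersection of two constraint boundaries that also satisfies all remaining constraints:
  p = 0 and q = 0 → (0, 0)
  p + q = 4 and q = 0 → (4, 0)
  p + 4q = 6 and p + q = 4 → (3.333, 0.6667)
  p + 4q = 6 and p = 0 → (0, 1.5)

Vertices: (0, 0), (4, 0), (3.333, 0.6667), (0, 1.5)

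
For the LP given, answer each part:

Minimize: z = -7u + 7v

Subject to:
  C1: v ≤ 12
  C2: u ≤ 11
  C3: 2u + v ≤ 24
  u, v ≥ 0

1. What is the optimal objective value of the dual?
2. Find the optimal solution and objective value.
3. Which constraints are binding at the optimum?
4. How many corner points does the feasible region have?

1. -77 (by strong duality, equal to the primal optimum)
2. u = 11, v = 0, z = -77
3. C2, v ≥ 0
4. 5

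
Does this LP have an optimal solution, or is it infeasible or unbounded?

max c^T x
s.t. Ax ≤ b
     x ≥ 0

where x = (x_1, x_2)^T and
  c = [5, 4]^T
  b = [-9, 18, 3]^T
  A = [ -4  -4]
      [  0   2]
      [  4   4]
One constraint requires 4x_1 + 4x_2 ≤ 3, while the constraint -4x_1 - 4x_2 ≤ -9 is equivalent to 4x_1 + 4x_2 ≥ 9. Together they would need 9 ≤ 4x_1 + 4x_2 ≤ 3, which is impossible since 9 > 3. No point satisfies all constraints.

Infeasible: no point satisfies all constraints simultaneously.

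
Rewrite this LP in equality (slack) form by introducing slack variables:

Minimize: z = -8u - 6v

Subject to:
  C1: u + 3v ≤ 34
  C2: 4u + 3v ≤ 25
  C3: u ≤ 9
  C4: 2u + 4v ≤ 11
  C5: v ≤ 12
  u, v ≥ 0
min z = -8u - 6v

s.t.
  u + 3v + s1 = 34
  4u + 3v + s2 = 25
  u + s3 = 9
  2u + 4v + s4 = 11
  v + s5 = 12
  u, v, s1, s2, s3, s4, s5 ≥ 0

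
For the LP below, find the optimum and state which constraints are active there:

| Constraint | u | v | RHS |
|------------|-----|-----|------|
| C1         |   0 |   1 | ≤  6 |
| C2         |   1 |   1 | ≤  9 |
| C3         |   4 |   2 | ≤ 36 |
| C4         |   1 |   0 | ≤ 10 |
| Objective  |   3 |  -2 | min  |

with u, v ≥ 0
Optimal: u = 0, v = 6
Slack at optimum:
  C1: slack = 0 (binding)
  C2: slack = 3
  C3: slack = 24
  C4: slack = 10
  u ≥ 0: u = 0 (binding)
  v ≥ 0: v = 6
Binding constraints: C1, u ≥ 0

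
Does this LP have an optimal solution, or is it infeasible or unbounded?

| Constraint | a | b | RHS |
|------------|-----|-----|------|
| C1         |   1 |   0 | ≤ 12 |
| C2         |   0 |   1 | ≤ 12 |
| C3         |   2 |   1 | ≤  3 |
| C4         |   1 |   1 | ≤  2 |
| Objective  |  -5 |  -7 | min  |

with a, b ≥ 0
The point (0, 2) satisfies every constraint, so the LP is feasible; the constraints give a ≤ 12 and b ≤ 12, which with a, b ≥ 0 keep the feasible region inside a bounded box. A feasible, bounded LP attains a finite optimum at a vertex.

Evaluating z = -5a - 7b at each vertex:
  (0, 0): z = 0
  (1.5, 0): z = -7.5
  (1, 1): z = -12
  (0, 2): z = -14

The LP has an optimal solution: (0, 2) with z = -14.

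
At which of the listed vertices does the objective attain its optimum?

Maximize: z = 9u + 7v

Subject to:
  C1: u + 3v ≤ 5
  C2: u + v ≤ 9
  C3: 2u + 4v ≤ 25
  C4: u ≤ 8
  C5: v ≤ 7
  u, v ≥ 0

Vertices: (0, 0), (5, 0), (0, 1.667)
Evaluating z = 9u + 7v at each vertex:
  (0, 0): z = 0
  (5, 0): z = 45
  (0, 1.667): z = 11.67

The largest value is z = 45, attained at (5, 0).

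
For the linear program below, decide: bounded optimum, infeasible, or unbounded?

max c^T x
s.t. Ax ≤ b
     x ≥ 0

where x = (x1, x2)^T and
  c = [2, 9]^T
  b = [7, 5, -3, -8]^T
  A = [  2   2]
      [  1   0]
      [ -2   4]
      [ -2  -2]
One constraint requires 2x1 + 2x2 ≤ 7, while the constraint -2x1 - 2x2 ≤ -8 is equivalent to 2x1 + 2x2 ≥ 8. Together they would need 8 ≤ 2x1 + 2x2 ≤ 7, which is impossible since 8 > 7. No point satisfies all constraints.

Infeasible — the constraint set is empty.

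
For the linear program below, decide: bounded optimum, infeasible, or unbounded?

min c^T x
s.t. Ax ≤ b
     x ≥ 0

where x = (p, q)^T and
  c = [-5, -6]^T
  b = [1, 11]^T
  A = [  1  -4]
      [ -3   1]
Feasible point: (0, 0) satisfies every constraint, so the LP is feasible.
Direction d = (1, 1): for each constraint row a, a·d ≤ 0 —
  (1)(1) + (-4)(1) = -3 ≤ 0
  (-3)(1) + (1)(1) = -2 ≤ 0
and d ≥ 0, so (0, 0) + t·d stays feasible for every t ≥ 0. Along this ray z = -5p - 6q changes by -11 per unit t, so z → −∞.

Unbounded: there is a feasible ray along which z → −∞.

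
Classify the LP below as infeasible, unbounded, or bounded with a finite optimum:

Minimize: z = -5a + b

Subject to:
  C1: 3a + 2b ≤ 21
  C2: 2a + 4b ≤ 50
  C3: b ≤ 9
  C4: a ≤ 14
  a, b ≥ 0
The point (7, 0) satisfies every constraint, so the LP is feasible; the constraints give a ≤ 14 and b ≤ 9, which with a, b ≥ 0 keep the feasible region inside a bounded box. A feasible, bounded LP attains a finite optimum at a vertex.

Evaluating z = -5a + b at each vertex:
  (0, 0): z = 0
  (7, 0): z = -35
  (1, 9): z = 4
  (0, 9): z = 9

Bounded optimum: z* = -35 at (7, 0).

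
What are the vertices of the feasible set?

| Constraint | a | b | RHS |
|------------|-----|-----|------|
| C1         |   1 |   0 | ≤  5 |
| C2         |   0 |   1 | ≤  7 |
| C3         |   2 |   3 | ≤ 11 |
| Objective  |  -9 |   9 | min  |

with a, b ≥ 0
Each vertex is the intersection of two constraint boundaries that also satisfies all remaining constraints:
  a = 0 and b = 0 → (0, 0)
  a = 5 and b = 0 → (5, 0)
  a = 5 and 2a + 3b = 11 → (5, 0.3333)
  2a + 3b = 11 and a = 0 → (0, 3.667)

Vertices: (0, 0), (5, 0), (5, 0.3333), (0, 3.667)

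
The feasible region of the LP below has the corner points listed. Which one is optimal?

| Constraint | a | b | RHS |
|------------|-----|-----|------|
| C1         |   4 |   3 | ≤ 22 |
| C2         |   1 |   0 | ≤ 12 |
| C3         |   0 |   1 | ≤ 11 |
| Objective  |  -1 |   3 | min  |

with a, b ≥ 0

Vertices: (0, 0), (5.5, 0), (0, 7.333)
Evaluating z = -a + 3b at each vertex:
  (0, 0): z = 0
  (5.5, 0): z = -5.5
  (0, 7.333): z = 22

The smallest value is z = -5.5, attained at (5.5, 0).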